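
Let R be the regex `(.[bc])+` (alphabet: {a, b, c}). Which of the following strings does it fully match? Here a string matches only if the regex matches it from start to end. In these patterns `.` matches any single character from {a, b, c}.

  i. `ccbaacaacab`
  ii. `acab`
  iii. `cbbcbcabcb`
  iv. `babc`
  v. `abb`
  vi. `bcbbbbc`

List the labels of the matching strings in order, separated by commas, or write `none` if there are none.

ii, iii

i → no match
ii → match
iii → match
iv → no match
v → no match
vi → no match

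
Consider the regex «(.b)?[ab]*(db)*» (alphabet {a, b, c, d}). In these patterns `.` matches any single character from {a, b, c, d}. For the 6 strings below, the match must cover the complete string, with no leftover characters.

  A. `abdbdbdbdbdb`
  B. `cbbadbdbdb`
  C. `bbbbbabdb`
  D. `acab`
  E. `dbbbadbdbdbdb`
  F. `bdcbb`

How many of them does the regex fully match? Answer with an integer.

4

A → match
B → match
C → match
D → no match
E → match
F → no match
Total matched: 4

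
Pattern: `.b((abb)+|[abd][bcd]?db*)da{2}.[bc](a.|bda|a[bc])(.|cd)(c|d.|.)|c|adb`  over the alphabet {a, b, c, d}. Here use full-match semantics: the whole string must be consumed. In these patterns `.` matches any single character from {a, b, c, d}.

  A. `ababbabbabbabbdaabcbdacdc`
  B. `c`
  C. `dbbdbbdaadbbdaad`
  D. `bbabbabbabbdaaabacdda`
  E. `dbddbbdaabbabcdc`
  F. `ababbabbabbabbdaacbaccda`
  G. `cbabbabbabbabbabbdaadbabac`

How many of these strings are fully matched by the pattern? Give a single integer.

7

A → match
B → match
C → match
D → match
E → match
F → match
G → match
Total matched: 7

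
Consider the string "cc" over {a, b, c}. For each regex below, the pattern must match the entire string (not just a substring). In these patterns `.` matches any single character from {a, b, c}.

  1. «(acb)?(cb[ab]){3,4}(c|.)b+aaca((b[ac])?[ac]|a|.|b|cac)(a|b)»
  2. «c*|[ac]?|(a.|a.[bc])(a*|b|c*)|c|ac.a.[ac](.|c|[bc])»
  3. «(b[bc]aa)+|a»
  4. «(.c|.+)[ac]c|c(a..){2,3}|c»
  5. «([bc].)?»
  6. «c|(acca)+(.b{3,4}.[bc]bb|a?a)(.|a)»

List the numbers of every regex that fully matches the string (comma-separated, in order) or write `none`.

2, 5

1 → no match
2 → match
3 → no match
4 → no match
5 → match
6 → no match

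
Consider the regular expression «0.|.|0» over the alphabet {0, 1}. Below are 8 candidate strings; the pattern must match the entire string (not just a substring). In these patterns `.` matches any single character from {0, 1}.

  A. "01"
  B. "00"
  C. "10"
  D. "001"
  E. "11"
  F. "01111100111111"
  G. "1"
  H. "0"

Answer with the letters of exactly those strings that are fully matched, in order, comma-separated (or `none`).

A, B, G, H

A → match
B → match
C → no match
D → no match
E → no match
F → no match
G → match
H → match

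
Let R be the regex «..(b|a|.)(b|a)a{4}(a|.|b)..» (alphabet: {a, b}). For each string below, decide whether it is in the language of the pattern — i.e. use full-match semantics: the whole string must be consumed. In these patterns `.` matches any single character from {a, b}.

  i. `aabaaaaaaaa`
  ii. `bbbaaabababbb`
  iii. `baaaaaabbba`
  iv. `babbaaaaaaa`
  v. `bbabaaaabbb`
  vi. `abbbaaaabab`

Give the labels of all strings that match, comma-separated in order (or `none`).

i, iv, v, vi

i → match
ii → no match
iii → no match
iv → match
v → match
vi → match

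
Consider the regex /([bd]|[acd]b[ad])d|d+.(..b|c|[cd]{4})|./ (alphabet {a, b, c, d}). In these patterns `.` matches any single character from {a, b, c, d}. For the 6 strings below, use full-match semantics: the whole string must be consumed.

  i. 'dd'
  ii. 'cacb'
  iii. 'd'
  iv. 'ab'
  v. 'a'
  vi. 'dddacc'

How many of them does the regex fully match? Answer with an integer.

3

i → match
ii → no match
iii → match
iv → no match
v → match
vi → no match
Total matched: 3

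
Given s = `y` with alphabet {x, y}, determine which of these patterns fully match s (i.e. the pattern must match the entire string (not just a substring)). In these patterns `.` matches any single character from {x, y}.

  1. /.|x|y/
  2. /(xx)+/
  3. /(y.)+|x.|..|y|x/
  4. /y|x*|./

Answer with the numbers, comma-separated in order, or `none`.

1 → match
2 → no match — must start with `xx`
3 → match
4 → match

1, 3, 4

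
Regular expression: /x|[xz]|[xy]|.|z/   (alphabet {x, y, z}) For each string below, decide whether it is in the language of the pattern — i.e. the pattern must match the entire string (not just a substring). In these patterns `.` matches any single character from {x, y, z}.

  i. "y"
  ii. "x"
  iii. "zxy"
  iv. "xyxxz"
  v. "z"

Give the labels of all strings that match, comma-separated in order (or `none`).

i, ii, v

i → match
ii → match
iii → no match
iv → no match
v → match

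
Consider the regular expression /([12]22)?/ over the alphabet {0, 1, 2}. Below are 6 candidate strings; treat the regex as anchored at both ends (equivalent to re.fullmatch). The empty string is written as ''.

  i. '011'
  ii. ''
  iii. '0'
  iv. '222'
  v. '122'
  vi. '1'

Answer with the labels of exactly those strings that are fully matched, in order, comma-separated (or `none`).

i → no match
ii → match
iii → no match
iv → match
v → match
vi → no match

ii, iv, v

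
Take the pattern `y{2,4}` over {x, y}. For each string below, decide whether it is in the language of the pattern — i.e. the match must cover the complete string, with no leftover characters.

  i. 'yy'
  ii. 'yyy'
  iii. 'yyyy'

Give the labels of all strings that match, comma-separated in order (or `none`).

i, ii, iii

i → match
ii → match
iii → match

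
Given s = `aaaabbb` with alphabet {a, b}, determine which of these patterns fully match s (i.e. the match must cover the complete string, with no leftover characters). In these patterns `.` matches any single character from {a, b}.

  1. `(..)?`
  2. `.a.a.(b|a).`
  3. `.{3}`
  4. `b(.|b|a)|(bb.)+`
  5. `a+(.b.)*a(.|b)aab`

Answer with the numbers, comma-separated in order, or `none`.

1 → no match
2 → match
3 → no match
4 → no match
5 → no match — must end with `aab`

2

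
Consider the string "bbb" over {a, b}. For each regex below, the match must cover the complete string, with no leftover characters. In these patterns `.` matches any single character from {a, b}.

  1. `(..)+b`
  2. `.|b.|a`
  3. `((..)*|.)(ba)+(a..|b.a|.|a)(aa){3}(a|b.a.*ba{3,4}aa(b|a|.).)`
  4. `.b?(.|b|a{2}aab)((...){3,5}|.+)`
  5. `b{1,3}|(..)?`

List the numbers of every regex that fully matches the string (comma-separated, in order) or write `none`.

1, 4, 5

1 → match
2 → no match
3 → no match
4 → match
5 → match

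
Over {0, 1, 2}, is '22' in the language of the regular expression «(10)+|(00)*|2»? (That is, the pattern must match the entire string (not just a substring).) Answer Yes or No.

No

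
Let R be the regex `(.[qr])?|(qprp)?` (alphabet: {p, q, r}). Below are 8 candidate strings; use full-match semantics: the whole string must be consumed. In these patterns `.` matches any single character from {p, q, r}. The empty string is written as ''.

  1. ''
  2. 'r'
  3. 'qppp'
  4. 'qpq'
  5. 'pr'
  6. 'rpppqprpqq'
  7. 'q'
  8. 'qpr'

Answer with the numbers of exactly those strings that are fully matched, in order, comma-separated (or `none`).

1 → match
2 → no match
3 → no match
4 → no match
5 → match
6 → no match
7 → no match
8 → no match

1, 5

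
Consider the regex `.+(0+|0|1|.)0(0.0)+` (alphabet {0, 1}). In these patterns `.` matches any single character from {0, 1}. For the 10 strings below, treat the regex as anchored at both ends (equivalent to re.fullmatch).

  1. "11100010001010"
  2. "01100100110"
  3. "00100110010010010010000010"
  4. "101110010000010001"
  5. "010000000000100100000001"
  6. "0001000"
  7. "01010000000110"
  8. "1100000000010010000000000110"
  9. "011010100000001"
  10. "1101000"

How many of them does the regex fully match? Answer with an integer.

1

1 → no match
2 → no match
3 → match
4 → no match — must end with "0"
5 → no match — must end with "0"
6 → no match
7 → no match
8 → no match
9 → no match — must end with "0"
10 → no match
Total matched: 1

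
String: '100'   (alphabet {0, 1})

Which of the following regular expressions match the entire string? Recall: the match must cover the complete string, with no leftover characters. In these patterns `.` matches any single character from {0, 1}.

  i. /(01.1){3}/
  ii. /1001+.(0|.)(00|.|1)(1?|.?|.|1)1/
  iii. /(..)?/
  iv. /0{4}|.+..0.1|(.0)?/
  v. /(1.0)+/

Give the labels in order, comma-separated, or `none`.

v

i → no match — must start with '01'
ii → no match — must start with '1001'
iii → no match
iv → no match
v → match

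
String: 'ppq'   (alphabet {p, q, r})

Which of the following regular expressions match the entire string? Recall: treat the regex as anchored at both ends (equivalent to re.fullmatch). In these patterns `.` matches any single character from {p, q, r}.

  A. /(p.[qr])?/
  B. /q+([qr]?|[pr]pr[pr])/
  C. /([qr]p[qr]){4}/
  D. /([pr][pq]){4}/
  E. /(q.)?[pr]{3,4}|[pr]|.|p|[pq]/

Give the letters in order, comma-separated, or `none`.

A

A → match
B → no match — must start with 'q'
C → no match
D → no match
E → no match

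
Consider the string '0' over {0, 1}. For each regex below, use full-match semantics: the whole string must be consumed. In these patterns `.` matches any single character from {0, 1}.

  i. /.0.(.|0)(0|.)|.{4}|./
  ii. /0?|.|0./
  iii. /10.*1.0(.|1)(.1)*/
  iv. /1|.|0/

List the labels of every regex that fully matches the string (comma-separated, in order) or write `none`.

i, ii, iv

i → match
ii → match
iii → no match — must start with '10'
iv → match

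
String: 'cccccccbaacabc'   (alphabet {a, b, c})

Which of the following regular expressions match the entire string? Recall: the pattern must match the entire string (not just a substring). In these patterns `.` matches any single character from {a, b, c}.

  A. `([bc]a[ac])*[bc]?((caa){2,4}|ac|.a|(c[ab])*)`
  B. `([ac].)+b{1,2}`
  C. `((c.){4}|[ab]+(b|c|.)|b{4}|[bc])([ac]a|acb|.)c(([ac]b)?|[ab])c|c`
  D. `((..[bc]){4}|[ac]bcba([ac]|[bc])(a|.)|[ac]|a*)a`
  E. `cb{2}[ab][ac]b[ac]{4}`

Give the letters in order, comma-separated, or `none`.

A → no match
B → no match — must end with 'b'
C → match
D → no match — must end with 'a'
E → no match — must start with 'cb'

C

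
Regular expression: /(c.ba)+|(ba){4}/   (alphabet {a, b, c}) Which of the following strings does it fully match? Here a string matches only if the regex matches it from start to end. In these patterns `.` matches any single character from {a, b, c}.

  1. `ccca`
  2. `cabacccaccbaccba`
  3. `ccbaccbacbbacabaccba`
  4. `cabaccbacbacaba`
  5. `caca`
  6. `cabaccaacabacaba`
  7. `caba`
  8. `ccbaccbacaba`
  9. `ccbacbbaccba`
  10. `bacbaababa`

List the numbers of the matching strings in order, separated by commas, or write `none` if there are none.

3, 7, 8, 9

1 → no match — must end with `ba`
2 → no match
3 → match
4 → no match
5 → no match — must end with `ba`
6 → no match
7 → match
8 → match
9 → match
10 → no match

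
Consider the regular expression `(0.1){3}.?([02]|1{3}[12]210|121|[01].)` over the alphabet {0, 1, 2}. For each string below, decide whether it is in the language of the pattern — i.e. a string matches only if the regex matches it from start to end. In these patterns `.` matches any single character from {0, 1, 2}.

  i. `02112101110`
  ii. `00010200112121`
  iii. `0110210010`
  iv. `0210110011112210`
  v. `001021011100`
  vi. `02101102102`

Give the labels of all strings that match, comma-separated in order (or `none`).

i → no match
ii → no match
iii → match
iv → match
v → match
vi → match

iii, iv, v, vi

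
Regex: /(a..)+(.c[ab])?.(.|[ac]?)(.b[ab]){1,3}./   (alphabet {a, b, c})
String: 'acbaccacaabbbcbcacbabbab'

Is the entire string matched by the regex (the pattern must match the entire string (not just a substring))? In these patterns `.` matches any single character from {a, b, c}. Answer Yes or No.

Yes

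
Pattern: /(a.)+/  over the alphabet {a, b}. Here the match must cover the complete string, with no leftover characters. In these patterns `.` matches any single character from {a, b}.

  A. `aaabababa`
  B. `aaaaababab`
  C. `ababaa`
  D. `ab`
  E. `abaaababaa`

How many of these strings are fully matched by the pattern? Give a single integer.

A → no match
B → match
C → match
D → match
E → match
Total matched: 4

4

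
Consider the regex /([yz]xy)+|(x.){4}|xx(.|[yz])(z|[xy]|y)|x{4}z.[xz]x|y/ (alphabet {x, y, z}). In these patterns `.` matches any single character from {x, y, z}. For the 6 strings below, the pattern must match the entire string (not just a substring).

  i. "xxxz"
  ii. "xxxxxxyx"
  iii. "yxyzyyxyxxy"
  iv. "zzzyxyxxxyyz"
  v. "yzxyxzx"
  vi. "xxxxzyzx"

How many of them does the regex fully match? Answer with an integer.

2

i. "xxxz" → match
ii. "xxxxxxyx" → no match
iii. "yxyzyyxyxxy" → no match
iv. "zzzyxyxxxyyz" → no match
v. "yzxyxzx" → no match
vi. "xxxxzyzx" → match
Total matched: 2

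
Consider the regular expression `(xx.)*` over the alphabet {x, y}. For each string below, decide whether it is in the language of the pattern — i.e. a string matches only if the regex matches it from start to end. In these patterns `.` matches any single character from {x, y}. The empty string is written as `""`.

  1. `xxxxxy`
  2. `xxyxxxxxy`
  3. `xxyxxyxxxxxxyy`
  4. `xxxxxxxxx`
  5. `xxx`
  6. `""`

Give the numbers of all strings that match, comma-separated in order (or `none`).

1, 2, 4, 5, 6

1 → match
2 → match
3 → no match
4 → match
5 → match
6 → match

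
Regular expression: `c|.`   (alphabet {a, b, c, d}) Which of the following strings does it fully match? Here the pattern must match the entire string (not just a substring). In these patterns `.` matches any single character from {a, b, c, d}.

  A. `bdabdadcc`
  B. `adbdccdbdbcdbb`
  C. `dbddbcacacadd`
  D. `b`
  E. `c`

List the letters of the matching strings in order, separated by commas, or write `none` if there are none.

A → no match
B → no match
C → no match
D → match
E → match

D, E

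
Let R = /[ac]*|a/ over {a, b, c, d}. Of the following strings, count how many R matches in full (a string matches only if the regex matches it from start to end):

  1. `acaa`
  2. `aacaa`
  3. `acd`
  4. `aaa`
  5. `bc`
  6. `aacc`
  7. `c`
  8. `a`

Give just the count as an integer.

6

1. `acaa` → match
2. `aacaa` → match
3. `acd` → no match
4. `aaa` → match
5. `bc` → no match
6. `aacc` → match
7. `c` → match
8. `a` → match
Total matched: 6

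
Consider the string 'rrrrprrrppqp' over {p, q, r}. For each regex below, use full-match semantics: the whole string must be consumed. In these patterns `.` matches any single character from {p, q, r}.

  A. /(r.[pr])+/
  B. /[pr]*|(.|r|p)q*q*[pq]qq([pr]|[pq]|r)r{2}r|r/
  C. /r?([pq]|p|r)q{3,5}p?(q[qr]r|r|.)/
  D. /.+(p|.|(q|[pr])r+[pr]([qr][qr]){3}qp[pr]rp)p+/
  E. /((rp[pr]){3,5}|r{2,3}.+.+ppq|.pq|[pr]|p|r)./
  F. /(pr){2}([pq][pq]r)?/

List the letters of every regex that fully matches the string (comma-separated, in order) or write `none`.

A → no match
B → no match
C → no match
D → match
E → match
F → no match — must start with 'pr'

D, E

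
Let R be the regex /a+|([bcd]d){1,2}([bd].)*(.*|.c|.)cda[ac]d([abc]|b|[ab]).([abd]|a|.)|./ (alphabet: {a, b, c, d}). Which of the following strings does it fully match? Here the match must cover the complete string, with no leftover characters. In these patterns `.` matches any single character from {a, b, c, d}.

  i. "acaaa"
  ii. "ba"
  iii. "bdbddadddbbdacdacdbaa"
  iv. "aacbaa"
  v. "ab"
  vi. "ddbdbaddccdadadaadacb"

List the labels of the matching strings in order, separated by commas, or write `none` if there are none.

i → no match
ii → no match
iii → match
iv → no match
v → no match
vi → no match

iii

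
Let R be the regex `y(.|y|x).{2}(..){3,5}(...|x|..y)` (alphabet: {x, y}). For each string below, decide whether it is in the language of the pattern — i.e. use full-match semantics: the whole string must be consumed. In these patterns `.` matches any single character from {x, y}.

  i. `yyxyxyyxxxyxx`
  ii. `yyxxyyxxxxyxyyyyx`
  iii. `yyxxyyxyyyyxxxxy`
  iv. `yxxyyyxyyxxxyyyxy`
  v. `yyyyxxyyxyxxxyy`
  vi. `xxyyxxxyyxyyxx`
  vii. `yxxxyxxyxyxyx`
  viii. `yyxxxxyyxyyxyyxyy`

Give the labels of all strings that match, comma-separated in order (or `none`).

i → match
ii → match
iii → no match
iv → match
v → match
vi → no match — must start with `y`
vii → match
viii → match

i, ii, iv, v, vii, viii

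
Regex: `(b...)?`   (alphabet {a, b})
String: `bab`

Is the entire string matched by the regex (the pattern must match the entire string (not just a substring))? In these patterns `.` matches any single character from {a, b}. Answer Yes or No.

No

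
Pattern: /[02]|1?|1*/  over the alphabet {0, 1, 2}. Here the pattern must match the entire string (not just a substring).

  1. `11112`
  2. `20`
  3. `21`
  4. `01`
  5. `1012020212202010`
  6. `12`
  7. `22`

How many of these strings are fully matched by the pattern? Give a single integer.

0

1 → no match
2 → no match
3 → no match
4 → no match
5 → no match
6 → no match
7 → no match
Total matched: 0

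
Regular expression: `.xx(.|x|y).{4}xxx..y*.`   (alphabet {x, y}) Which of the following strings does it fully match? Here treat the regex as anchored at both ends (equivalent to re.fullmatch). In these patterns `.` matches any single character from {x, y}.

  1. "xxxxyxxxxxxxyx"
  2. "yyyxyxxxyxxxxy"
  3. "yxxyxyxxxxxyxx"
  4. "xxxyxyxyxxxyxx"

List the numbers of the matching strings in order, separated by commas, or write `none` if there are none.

1, 3, 4

1 → match
2 → no match
3 → match
4 → match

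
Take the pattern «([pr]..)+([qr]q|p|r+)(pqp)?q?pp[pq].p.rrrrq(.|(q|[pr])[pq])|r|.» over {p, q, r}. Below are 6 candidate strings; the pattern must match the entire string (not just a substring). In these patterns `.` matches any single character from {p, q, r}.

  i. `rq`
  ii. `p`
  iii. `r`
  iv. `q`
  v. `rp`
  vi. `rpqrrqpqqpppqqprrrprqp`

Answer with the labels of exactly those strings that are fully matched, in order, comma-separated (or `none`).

i → no match
ii → match
iii → match
iv → match
v → no match
vi → no match

ii, iii, iv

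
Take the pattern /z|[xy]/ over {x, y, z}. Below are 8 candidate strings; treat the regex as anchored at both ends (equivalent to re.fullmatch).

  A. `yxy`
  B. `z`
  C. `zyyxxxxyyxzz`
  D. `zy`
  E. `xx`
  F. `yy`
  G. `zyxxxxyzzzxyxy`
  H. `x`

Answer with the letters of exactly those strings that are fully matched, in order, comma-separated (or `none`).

B, H

A → no match
B → match
C → no match
D → no match
E → no match
F → no match
G → no match
H → match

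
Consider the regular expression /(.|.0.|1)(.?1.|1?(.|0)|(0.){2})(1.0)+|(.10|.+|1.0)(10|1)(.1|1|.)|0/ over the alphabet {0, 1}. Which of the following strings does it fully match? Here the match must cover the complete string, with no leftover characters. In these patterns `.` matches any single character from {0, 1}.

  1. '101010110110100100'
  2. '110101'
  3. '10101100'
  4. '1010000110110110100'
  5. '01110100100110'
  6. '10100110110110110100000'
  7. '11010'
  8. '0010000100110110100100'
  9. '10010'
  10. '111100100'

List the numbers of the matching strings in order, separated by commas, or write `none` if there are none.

1, 2, 3, 4, 5, 7, 8, 9, 10

1 → match
2 → match
3 → match
4 → match
5 → match
6 → no match
7 → match
8 → match
9 → match
10 → match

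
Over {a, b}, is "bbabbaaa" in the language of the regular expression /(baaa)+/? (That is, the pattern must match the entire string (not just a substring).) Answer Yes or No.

No

Every match must start with "baaa", but "bbabbaaa" does not.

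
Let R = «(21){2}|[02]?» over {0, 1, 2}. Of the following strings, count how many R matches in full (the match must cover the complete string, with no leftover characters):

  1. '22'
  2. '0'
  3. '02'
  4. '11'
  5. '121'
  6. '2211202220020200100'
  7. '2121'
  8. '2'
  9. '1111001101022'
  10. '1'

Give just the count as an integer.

1 → no match
2 → match
3 → no match
4 → no match
5 → no match
6 → no match
7 → match
8 → match
9 → no match
10 → no match
Total matched: 3

3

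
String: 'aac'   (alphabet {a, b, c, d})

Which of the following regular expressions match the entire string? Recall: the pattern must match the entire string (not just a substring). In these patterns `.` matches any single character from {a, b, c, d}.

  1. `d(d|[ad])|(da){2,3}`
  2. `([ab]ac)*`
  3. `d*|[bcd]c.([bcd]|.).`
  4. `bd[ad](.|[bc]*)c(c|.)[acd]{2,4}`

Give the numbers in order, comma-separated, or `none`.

2

1 → no match
2 → match
3 → no match
4 → no match — must start with 'bd'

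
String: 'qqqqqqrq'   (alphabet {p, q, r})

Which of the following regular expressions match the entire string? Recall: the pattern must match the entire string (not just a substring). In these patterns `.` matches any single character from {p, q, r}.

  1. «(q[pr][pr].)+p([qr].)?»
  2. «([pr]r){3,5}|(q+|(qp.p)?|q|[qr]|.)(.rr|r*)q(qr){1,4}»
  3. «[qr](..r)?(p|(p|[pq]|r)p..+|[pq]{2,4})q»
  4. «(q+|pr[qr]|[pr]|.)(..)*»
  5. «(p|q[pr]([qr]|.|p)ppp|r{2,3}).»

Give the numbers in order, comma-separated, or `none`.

1 → no match
2 → no match
3 → no match
4 → match
5 → no match

4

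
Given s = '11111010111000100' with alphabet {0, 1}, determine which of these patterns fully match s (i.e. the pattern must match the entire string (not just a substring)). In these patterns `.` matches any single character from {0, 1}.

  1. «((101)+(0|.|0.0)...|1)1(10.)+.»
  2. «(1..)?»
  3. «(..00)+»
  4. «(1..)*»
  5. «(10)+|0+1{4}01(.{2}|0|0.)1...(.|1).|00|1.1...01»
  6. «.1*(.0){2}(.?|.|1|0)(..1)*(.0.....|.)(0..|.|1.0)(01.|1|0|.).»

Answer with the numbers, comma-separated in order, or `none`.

6

1 → no match
2 → no match
3 → no match
4 → no match
5 → no match
6 → match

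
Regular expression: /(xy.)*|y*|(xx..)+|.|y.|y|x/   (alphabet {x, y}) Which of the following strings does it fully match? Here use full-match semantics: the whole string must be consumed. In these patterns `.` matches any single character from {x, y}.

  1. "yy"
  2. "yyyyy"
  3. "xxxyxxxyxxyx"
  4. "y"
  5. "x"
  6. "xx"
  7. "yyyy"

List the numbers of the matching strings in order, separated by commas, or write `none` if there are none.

1 → match
2 → match
3 → match
4 → match
5 → match
6 → no match
7 → match

1, 2, 3, 4, 5, 7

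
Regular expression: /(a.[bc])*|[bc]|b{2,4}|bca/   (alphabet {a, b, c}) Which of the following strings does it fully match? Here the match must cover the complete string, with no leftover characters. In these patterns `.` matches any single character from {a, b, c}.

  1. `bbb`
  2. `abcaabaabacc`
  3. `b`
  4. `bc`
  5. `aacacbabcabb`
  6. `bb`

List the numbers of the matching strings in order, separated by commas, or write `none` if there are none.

1. `bbb` → match
2. `abcaabaabacc` → match
3. `b` → match
4. `bc` → no match
5. `aacacbabcabb` → match
6. `bb` → match

1, 2, 3, 5, 6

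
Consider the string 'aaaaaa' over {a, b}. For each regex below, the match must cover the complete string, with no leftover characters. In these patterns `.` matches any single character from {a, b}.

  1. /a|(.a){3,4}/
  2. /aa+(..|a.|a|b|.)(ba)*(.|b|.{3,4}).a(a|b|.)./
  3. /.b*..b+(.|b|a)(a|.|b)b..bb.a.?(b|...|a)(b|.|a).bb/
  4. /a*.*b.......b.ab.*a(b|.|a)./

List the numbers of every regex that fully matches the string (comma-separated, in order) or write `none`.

1

1 → match
2 → no match
3 → no match — must end with 'bb'
4 → no match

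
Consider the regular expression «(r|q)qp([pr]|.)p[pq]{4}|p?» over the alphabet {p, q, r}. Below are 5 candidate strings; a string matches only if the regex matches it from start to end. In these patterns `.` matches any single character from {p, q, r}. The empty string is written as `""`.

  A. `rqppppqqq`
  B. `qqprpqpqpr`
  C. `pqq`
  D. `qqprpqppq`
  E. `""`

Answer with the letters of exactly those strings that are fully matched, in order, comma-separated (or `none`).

A → match
B → no match
C → no match
D → match
E → match

A, D, E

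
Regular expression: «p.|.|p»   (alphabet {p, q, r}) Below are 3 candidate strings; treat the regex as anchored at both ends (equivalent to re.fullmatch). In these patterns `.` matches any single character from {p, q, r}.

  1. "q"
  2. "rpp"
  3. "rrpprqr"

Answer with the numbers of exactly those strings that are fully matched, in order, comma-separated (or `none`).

1

1 → match
2 → no match
3 → no match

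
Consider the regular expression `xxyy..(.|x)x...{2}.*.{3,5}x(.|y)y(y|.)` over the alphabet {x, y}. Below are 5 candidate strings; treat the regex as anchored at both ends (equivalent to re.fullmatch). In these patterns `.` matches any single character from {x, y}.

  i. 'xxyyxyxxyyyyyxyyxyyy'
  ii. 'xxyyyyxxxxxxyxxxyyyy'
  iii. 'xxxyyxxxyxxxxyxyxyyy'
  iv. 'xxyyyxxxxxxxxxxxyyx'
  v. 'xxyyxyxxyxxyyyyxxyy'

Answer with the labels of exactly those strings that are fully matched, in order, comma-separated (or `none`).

i, iv, v

i → match
ii → no match
iii → no match — must start with 'xxyy'
iv → match
v → match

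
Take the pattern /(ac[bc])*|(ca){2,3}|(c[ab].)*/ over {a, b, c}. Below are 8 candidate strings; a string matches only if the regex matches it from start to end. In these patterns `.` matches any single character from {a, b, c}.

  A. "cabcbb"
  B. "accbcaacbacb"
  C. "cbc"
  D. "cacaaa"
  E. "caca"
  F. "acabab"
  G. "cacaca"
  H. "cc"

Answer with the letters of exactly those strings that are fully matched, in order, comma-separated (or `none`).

A, C, E, G

A → match
B → no match
C → match
D → no match
E → match
F → no match
G → match
H → no match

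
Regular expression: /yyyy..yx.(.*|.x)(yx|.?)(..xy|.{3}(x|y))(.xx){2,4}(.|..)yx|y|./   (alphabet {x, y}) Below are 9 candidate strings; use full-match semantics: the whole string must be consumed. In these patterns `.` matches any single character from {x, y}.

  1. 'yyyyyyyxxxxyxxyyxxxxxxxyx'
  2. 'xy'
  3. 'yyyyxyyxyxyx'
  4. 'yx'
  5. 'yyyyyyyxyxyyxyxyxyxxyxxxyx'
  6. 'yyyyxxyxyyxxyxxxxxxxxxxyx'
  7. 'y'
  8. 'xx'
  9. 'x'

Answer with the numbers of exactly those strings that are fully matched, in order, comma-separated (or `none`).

1, 5, 6, 7, 9

1 → match
2. 'xy' → no match
3. 'yyyyxyyxyxyx' → no match
4. 'yx' → no match
5 → match
6 → match
7. 'y' → match
8. 'xx' → no match
9. 'x' → match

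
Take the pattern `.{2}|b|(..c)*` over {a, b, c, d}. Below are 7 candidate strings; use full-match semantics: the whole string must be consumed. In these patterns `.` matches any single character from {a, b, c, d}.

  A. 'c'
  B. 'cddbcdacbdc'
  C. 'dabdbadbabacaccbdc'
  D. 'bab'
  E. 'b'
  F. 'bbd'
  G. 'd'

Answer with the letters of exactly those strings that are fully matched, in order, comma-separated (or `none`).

A → no match
B → no match
C → no match
D → no match
E → match
F → no match
G → no match

E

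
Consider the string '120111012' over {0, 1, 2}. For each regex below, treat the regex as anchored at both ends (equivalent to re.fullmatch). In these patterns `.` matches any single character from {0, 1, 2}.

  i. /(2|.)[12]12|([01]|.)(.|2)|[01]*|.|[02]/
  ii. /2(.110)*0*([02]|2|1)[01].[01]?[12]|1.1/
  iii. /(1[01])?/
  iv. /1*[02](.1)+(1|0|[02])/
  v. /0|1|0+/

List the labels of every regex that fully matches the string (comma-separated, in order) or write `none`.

i → no match
ii → no match
iii → no match
iv → match
v → no match

iv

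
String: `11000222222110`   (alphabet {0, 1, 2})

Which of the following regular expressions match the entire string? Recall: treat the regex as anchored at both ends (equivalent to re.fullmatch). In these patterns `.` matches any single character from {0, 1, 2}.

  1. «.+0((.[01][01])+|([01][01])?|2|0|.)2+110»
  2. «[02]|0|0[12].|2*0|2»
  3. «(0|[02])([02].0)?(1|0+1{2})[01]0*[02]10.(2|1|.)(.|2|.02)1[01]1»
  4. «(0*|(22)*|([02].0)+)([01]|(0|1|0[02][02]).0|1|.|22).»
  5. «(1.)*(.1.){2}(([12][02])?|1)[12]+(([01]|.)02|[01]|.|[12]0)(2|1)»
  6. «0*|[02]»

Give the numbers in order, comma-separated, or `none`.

1 → match
2 → no match
3 → no match — must end with `1`
4 → no match
5 → no match
6 → no match

1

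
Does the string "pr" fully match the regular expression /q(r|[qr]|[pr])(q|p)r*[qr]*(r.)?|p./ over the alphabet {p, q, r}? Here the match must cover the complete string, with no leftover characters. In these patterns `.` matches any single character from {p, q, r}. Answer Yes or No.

Yes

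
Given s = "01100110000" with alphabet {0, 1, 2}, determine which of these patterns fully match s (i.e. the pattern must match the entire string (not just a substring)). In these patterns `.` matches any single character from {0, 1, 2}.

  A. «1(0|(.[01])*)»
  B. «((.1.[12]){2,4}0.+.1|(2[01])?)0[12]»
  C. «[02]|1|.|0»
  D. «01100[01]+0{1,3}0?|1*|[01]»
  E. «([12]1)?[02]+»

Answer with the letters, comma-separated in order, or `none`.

A → no match — must start with "1"
B → no match
C → no match
D → match
E → no match

D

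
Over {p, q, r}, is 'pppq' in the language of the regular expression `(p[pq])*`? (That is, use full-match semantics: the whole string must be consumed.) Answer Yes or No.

Yes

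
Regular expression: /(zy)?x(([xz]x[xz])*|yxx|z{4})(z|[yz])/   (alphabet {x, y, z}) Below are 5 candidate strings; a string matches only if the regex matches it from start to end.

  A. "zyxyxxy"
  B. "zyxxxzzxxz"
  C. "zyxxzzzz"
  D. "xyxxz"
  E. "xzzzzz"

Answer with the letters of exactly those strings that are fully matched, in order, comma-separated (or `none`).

A → match
B → match
C → no match
D → match
E → match

A, B, D, E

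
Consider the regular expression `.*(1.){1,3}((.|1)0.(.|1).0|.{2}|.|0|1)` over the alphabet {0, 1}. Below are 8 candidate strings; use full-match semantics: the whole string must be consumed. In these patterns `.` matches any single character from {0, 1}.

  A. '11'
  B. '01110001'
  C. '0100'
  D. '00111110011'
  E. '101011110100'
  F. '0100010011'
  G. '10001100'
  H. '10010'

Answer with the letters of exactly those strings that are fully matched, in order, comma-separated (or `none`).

C, E, G

A → no match
B → no match
C → match
D → no match
E → match
F → no match
G → match
H → no match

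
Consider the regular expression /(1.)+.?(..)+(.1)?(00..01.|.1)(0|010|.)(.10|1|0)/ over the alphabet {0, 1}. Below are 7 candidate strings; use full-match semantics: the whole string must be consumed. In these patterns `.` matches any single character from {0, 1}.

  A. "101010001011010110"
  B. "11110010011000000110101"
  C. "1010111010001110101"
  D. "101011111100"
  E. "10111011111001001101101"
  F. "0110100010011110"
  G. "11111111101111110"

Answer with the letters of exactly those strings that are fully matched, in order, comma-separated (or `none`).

A, B, C, D, E, G

A → match
B → match
C → match
D. "101011111100" → match
E → match
F → no match — must start with "1"
G → match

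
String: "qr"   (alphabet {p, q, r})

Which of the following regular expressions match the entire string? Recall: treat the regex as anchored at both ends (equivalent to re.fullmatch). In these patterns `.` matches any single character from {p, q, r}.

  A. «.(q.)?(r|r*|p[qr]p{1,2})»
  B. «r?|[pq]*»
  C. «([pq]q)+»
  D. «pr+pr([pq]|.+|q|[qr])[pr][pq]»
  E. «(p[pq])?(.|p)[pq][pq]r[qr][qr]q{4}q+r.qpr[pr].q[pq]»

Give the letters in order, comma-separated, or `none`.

A → match
B → no match
C → no match — must end with "q"
D → no match — must start with "pr"
E → no match

A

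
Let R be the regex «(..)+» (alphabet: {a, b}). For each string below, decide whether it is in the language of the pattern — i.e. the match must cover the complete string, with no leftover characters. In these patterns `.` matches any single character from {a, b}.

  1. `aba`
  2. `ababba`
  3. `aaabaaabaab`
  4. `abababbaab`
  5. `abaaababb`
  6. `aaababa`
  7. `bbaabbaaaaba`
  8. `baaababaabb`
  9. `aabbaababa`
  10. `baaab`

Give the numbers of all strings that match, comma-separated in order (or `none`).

1 → no match
2 → match
3 → no match
4 → match
5 → no match
6 → no match
7 → match
8 → no match
9 → match
10 → no match

2, 4, 7, 9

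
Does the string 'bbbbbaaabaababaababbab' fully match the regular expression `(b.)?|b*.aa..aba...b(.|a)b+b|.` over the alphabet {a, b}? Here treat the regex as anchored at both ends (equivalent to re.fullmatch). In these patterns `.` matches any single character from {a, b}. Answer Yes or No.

No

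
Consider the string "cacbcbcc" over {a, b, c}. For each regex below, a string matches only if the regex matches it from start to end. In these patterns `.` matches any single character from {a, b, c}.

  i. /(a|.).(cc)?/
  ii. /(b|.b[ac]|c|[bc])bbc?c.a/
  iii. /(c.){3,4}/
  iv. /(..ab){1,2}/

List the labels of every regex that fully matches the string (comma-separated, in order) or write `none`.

i → no match
ii → no match — must end with "a"
iii → match
iv → no match — must end with "ab"

iii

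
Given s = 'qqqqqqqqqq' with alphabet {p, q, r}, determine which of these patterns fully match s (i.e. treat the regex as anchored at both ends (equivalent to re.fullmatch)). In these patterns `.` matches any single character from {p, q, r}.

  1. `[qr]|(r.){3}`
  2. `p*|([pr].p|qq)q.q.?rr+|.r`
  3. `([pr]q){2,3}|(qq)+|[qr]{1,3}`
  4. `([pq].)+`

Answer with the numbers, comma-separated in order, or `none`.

1 → no match
2 → no match
3 → match
4 → match

3, 4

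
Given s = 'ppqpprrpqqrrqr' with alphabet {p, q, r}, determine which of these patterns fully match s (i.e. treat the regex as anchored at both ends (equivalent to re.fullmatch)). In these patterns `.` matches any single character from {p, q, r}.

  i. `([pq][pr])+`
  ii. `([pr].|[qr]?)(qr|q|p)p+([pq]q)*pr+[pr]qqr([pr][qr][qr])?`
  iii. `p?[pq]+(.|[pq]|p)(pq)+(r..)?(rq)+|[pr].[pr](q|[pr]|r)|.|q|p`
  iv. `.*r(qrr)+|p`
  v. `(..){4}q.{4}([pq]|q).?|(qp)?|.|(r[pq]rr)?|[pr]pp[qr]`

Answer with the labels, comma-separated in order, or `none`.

ii

i → no match
ii → match
iii → no match
iv → no match
v → no match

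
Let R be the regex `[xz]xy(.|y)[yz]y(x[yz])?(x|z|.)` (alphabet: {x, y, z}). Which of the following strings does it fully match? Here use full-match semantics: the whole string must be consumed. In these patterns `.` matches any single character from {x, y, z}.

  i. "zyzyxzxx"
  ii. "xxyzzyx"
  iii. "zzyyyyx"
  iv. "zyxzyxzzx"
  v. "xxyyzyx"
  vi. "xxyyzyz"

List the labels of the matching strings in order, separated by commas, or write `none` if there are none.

ii, v, vi

i. "zyzyxzxx" → no match
ii. "xxyzzyx" → match
iii. "zzyyyyx" → no match
iv. "zyxzyxzzx" → no match
v. "xxyyzyx" → match
vi. "xxyyzyz" → match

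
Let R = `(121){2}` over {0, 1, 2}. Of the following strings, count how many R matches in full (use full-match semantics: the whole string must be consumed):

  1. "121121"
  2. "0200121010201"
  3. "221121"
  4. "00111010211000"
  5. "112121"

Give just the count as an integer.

1

1 → match
2 → no match — must start with "121"
3 → no match — must start with "121"
4 → no match — must start with "121"
5 → no match — must start with "121"
Total matched: 1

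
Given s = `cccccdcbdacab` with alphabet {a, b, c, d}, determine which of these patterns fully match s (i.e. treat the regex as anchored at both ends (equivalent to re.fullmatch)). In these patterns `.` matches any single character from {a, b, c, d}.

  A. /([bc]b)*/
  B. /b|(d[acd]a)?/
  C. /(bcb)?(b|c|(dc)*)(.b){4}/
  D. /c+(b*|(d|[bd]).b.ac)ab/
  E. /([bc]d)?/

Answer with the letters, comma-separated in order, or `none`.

D

A → no match
B → no match
C → no match
D → match
E → no match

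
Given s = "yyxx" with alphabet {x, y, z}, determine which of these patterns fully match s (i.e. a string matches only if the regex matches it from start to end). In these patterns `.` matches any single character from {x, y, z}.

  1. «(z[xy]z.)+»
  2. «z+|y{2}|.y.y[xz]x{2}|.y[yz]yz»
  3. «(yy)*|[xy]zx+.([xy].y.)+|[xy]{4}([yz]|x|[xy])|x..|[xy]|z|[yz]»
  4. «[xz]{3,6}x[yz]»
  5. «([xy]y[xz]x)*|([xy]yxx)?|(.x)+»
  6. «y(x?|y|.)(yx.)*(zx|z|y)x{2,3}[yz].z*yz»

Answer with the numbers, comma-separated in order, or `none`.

5

1 → no match — must start with "z"
2 → no match
3 → no match
4 → no match
5 → match
6 → no match — must end with "yz"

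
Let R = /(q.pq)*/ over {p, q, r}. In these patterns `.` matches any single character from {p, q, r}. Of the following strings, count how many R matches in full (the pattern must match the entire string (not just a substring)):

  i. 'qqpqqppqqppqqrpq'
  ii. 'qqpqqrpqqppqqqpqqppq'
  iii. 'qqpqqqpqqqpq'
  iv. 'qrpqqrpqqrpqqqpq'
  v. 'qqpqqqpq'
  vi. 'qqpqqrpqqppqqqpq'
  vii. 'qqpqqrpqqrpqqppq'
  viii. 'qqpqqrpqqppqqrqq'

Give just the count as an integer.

i → match
ii → match
iii. 'qqpqqqpqqqpq' → match
iv → match
v. 'qqpqqqpq' → match
vi → match
vii → match
viii → no match
Total matched: 7

7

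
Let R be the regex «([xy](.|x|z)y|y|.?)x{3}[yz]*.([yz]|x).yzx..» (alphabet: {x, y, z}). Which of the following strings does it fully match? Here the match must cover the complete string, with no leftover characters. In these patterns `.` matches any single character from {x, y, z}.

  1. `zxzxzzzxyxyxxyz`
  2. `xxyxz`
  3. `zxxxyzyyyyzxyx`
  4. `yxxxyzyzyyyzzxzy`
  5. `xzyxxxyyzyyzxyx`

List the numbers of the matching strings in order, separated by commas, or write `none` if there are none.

3, 5

1 → no match
2 → no match
3 → match
4 → no match
5 → match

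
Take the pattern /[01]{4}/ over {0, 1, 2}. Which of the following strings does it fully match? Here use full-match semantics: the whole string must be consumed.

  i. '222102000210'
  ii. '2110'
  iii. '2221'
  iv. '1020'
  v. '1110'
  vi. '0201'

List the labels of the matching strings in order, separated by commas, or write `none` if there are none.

v

i → no match
ii → no match
iii → no match
iv → no match
v → match
vi → no match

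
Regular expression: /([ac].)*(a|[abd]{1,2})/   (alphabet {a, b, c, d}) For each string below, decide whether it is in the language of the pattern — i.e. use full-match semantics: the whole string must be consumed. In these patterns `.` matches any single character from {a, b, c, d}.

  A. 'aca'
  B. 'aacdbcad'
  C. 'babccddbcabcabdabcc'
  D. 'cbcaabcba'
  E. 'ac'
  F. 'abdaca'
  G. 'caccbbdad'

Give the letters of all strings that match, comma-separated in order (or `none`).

A. 'aca' → match
B. 'aacdbcad' → no match
C → no match
D. 'cbcaabcba' → match
E. 'ac' → no match
F. 'abdaca' → no match
G. 'caccbbdad' → no match

A, D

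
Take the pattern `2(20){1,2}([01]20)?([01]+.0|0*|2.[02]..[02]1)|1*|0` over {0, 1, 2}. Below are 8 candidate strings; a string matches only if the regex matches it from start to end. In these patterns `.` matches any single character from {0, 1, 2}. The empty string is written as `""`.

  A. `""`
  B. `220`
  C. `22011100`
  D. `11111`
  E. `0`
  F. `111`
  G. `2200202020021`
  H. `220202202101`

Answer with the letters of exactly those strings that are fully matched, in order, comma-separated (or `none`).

A, B, C, D, E, F, G, H

A. `""` → match
B. `220` → match
C. `22011100` → match
D. `11111` → match
E. `0` → match
F. `111` → match
G → match
H. `220202202101` → match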